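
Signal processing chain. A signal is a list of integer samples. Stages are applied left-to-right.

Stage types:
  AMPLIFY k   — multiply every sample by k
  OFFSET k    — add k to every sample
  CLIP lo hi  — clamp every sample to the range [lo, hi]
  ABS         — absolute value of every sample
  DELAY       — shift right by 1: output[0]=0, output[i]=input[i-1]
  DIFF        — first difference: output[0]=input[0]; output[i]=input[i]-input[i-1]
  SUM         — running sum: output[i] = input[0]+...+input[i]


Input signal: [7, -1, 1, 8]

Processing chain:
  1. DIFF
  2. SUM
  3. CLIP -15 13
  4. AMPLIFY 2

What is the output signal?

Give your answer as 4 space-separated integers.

Input: [7, -1, 1, 8]
Stage 1 (DIFF): s[0]=7, -1-7=-8, 1--1=2, 8-1=7 -> [7, -8, 2, 7]
Stage 2 (SUM): sum[0..0]=7, sum[0..1]=-1, sum[0..2]=1, sum[0..3]=8 -> [7, -1, 1, 8]
Stage 3 (CLIP -15 13): clip(7,-15,13)=7, clip(-1,-15,13)=-1, clip(1,-15,13)=1, clip(8,-15,13)=8 -> [7, -1, 1, 8]
Stage 4 (AMPLIFY 2): 7*2=14, -1*2=-2, 1*2=2, 8*2=16 -> [14, -2, 2, 16]

Answer: 14 -2 2 16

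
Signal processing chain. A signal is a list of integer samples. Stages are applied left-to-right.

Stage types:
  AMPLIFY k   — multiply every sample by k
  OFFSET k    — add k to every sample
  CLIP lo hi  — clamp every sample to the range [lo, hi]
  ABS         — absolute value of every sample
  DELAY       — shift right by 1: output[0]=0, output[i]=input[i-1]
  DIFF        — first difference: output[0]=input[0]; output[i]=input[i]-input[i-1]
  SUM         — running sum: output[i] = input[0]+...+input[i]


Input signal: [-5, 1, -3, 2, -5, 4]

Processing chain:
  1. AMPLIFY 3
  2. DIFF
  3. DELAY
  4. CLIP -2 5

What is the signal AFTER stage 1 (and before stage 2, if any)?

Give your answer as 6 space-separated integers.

Input: [-5, 1, -3, 2, -5, 4]
Stage 1 (AMPLIFY 3): -5*3=-15, 1*3=3, -3*3=-9, 2*3=6, -5*3=-15, 4*3=12 -> [-15, 3, -9, 6, -15, 12]

Answer: -15 3 -9 6 -15 12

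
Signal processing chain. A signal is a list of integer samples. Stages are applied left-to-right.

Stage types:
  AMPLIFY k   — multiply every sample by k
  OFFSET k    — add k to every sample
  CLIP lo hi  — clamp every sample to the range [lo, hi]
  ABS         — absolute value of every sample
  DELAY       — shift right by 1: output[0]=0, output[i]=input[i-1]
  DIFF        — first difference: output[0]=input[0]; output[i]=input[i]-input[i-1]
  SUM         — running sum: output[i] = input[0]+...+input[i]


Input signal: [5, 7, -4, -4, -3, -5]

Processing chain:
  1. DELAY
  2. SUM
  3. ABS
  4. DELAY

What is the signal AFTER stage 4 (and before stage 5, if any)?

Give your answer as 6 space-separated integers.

Answer: 0 0 5 12 8 4

Derivation:
Input: [5, 7, -4, -4, -3, -5]
Stage 1 (DELAY): [0, 5, 7, -4, -4, -3] = [0, 5, 7, -4, -4, -3] -> [0, 5, 7, -4, -4, -3]
Stage 2 (SUM): sum[0..0]=0, sum[0..1]=5, sum[0..2]=12, sum[0..3]=8, sum[0..4]=4, sum[0..5]=1 -> [0, 5, 12, 8, 4, 1]
Stage 3 (ABS): |0|=0, |5|=5, |12|=12, |8|=8, |4|=4, |1|=1 -> [0, 5, 12, 8, 4, 1]
Stage 4 (DELAY): [0, 0, 5, 12, 8, 4] = [0, 0, 5, 12, 8, 4] -> [0, 0, 5, 12, 8, 4]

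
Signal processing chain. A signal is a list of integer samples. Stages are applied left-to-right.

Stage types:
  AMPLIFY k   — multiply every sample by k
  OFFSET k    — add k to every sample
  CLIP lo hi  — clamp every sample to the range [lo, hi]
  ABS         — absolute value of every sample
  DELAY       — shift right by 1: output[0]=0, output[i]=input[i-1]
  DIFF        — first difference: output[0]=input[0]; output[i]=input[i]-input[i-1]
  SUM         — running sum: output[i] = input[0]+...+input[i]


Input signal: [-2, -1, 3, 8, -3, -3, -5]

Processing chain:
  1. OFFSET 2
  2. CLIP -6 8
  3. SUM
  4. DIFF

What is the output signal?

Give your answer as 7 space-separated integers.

Answer: 0 1 5 8 -1 -1 -3

Derivation:
Input: [-2, -1, 3, 8, -3, -3, -5]
Stage 1 (OFFSET 2): -2+2=0, -1+2=1, 3+2=5, 8+2=10, -3+2=-1, -3+2=-1, -5+2=-3 -> [0, 1, 5, 10, -1, -1, -3]
Stage 2 (CLIP -6 8): clip(0,-6,8)=0, clip(1,-6,8)=1, clip(5,-6,8)=5, clip(10,-6,8)=8, clip(-1,-6,8)=-1, clip(-1,-6,8)=-1, clip(-3,-6,8)=-3 -> [0, 1, 5, 8, -1, -1, -3]
Stage 3 (SUM): sum[0..0]=0, sum[0..1]=1, sum[0..2]=6, sum[0..3]=14, sum[0..4]=13, sum[0..5]=12, sum[0..6]=9 -> [0, 1, 6, 14, 13, 12, 9]
Stage 4 (DIFF): s[0]=0, 1-0=1, 6-1=5, 14-6=8, 13-14=-1, 12-13=-1, 9-12=-3 -> [0, 1, 5, 8, -1, -1, -3]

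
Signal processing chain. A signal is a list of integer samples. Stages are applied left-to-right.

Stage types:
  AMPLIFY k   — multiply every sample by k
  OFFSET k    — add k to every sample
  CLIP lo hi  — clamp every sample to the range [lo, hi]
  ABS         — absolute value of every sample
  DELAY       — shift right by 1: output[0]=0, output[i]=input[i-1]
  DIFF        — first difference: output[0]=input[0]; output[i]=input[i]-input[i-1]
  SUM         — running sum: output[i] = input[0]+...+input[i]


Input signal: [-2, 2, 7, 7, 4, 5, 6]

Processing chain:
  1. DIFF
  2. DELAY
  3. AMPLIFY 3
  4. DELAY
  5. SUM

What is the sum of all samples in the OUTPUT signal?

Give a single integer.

Answer: 54

Derivation:
Input: [-2, 2, 7, 7, 4, 5, 6]
Stage 1 (DIFF): s[0]=-2, 2--2=4, 7-2=5, 7-7=0, 4-7=-3, 5-4=1, 6-5=1 -> [-2, 4, 5, 0, -3, 1, 1]
Stage 2 (DELAY): [0, -2, 4, 5, 0, -3, 1] = [0, -2, 4, 5, 0, -3, 1] -> [0, -2, 4, 5, 0, -3, 1]
Stage 3 (AMPLIFY 3): 0*3=0, -2*3=-6, 4*3=12, 5*3=15, 0*3=0, -3*3=-9, 1*3=3 -> [0, -6, 12, 15, 0, -9, 3]
Stage 4 (DELAY): [0, 0, -6, 12, 15, 0, -9] = [0, 0, -6, 12, 15, 0, -9] -> [0, 0, -6, 12, 15, 0, -9]
Stage 5 (SUM): sum[0..0]=0, sum[0..1]=0, sum[0..2]=-6, sum[0..3]=6, sum[0..4]=21, sum[0..5]=21, sum[0..6]=12 -> [0, 0, -6, 6, 21, 21, 12]
Output sum: 54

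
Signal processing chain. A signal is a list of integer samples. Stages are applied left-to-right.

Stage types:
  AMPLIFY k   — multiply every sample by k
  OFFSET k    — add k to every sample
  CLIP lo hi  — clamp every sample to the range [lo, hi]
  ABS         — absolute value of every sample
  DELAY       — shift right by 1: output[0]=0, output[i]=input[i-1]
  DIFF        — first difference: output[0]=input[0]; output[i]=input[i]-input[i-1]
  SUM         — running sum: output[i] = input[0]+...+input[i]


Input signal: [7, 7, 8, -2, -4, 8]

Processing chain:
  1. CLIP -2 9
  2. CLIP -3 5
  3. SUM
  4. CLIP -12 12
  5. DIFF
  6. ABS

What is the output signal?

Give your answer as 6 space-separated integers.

Input: [7, 7, 8, -2, -4, 8]
Stage 1 (CLIP -2 9): clip(7,-2,9)=7, clip(7,-2,9)=7, clip(8,-2,9)=8, clip(-2,-2,9)=-2, clip(-4,-2,9)=-2, clip(8,-2,9)=8 -> [7, 7, 8, -2, -2, 8]
Stage 2 (CLIP -3 5): clip(7,-3,5)=5, clip(7,-3,5)=5, clip(8,-3,5)=5, clip(-2,-3,5)=-2, clip(-2,-3,5)=-2, clip(8,-3,5)=5 -> [5, 5, 5, -2, -2, 5]
Stage 3 (SUM): sum[0..0]=5, sum[0..1]=10, sum[0..2]=15, sum[0..3]=13, sum[0..4]=11, sum[0..5]=16 -> [5, 10, 15, 13, 11, 16]
Stage 4 (CLIP -12 12): clip(5,-12,12)=5, clip(10,-12,12)=10, clip(15,-12,12)=12, clip(13,-12,12)=12, clip(11,-12,12)=11, clip(16,-12,12)=12 -> [5, 10, 12, 12, 11, 12]
Stage 5 (DIFF): s[0]=5, 10-5=5, 12-10=2, 12-12=0, 11-12=-1, 12-11=1 -> [5, 5, 2, 0, -1, 1]
Stage 6 (ABS): |5|=5, |5|=5, |2|=2, |0|=0, |-1|=1, |1|=1 -> [5, 5, 2, 0, 1, 1]

Answer: 5 5 2 0 1 1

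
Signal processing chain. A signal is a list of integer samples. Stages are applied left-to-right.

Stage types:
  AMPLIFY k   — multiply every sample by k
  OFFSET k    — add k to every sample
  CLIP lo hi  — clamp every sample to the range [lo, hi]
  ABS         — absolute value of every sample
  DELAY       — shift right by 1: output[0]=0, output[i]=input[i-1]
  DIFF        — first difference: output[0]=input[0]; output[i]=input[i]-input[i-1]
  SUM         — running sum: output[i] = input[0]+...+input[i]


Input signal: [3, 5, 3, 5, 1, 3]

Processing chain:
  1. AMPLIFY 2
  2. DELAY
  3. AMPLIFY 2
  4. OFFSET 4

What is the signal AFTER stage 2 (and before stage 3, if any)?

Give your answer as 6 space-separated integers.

Input: [3, 5, 3, 5, 1, 3]
Stage 1 (AMPLIFY 2): 3*2=6, 5*2=10, 3*2=6, 5*2=10, 1*2=2, 3*2=6 -> [6, 10, 6, 10, 2, 6]
Stage 2 (DELAY): [0, 6, 10, 6, 10, 2] = [0, 6, 10, 6, 10, 2] -> [0, 6, 10, 6, 10, 2]

Answer: 0 6 10 6 10 2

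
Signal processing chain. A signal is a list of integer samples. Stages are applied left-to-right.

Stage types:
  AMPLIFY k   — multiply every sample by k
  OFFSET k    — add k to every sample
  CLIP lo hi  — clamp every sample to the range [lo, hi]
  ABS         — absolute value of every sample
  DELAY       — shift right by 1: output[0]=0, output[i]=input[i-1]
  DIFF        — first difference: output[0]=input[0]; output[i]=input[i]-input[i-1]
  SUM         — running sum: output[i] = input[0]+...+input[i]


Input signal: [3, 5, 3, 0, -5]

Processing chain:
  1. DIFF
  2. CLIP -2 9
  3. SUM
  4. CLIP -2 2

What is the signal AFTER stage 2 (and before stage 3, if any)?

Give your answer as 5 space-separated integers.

Input: [3, 5, 3, 0, -5]
Stage 1 (DIFF): s[0]=3, 5-3=2, 3-5=-2, 0-3=-3, -5-0=-5 -> [3, 2, -2, -3, -5]
Stage 2 (CLIP -2 9): clip(3,-2,9)=3, clip(2,-2,9)=2, clip(-2,-2,9)=-2, clip(-3,-2,9)=-2, clip(-5,-2,9)=-2 -> [3, 2, -2, -2, -2]

Answer: 3 2 -2 -2 -2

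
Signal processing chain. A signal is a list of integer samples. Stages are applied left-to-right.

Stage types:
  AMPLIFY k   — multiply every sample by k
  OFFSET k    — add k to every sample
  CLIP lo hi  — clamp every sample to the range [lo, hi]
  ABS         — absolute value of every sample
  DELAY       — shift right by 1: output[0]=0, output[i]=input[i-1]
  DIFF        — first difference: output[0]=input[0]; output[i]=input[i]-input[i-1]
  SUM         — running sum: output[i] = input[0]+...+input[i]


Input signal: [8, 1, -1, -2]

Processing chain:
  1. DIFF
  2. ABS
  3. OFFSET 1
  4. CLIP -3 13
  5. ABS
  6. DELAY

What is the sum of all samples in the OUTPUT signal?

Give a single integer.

Answer: 20

Derivation:
Input: [8, 1, -1, -2]
Stage 1 (DIFF): s[0]=8, 1-8=-7, -1-1=-2, -2--1=-1 -> [8, -7, -2, -1]
Stage 2 (ABS): |8|=8, |-7|=7, |-2|=2, |-1|=1 -> [8, 7, 2, 1]
Stage 3 (OFFSET 1): 8+1=9, 7+1=8, 2+1=3, 1+1=2 -> [9, 8, 3, 2]
Stage 4 (CLIP -3 13): clip(9,-3,13)=9, clip(8,-3,13)=8, clip(3,-3,13)=3, clip(2,-3,13)=2 -> [9, 8, 3, 2]
Stage 5 (ABS): |9|=9, |8|=8, |3|=3, |2|=2 -> [9, 8, 3, 2]
Stage 6 (DELAY): [0, 9, 8, 3] = [0, 9, 8, 3] -> [0, 9, 8, 3]
Output sum: 20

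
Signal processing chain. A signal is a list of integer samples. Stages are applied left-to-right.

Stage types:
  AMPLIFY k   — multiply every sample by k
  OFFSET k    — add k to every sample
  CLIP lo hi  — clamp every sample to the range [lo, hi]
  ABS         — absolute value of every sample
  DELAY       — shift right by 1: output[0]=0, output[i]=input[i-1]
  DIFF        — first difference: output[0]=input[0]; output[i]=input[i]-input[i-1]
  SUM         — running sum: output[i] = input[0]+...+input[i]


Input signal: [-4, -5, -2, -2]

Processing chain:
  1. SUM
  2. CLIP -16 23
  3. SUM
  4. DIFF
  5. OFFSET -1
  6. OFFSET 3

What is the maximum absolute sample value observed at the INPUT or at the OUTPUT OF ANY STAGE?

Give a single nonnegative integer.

Answer: 37

Derivation:
Input: [-4, -5, -2, -2] (max |s|=5)
Stage 1 (SUM): sum[0..0]=-4, sum[0..1]=-9, sum[0..2]=-11, sum[0..3]=-13 -> [-4, -9, -11, -13] (max |s|=13)
Stage 2 (CLIP -16 23): clip(-4,-16,23)=-4, clip(-9,-16,23)=-9, clip(-11,-16,23)=-11, clip(-13,-16,23)=-13 -> [-4, -9, -11, -13] (max |s|=13)
Stage 3 (SUM): sum[0..0]=-4, sum[0..1]=-13, sum[0..2]=-24, sum[0..3]=-37 -> [-4, -13, -24, -37] (max |s|=37)
Stage 4 (DIFF): s[0]=-4, -13--4=-9, -24--13=-11, -37--24=-13 -> [-4, -9, -11, -13] (max |s|=13)
Stage 5 (OFFSET -1): -4+-1=-5, -9+-1=-10, -11+-1=-12, -13+-1=-14 -> [-5, -10, -12, -14] (max |s|=14)
Stage 6 (OFFSET 3): -5+3=-2, -10+3=-7, -12+3=-9, -14+3=-11 -> [-2, -7, -9, -11] (max |s|=11)
Overall max amplitude: 37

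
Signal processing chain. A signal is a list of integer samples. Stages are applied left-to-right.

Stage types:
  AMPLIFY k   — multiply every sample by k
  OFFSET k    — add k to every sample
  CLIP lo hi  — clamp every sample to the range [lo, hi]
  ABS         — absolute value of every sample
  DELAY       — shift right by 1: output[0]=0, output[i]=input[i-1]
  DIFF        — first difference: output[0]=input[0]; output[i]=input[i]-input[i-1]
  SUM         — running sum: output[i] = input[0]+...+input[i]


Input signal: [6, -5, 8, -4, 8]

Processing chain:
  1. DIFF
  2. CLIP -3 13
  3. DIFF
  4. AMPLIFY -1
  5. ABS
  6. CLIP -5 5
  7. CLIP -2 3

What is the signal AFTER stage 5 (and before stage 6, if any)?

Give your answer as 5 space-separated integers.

Answer: 6 9 16 16 15

Derivation:
Input: [6, -5, 8, -4, 8]
Stage 1 (DIFF): s[0]=6, -5-6=-11, 8--5=13, -4-8=-12, 8--4=12 -> [6, -11, 13, -12, 12]
Stage 2 (CLIP -3 13): clip(6,-3,13)=6, clip(-11,-3,13)=-3, clip(13,-3,13)=13, clip(-12,-3,13)=-3, clip(12,-3,13)=12 -> [6, -3, 13, -3, 12]
Stage 3 (DIFF): s[0]=6, -3-6=-9, 13--3=16, -3-13=-16, 12--3=15 -> [6, -9, 16, -16, 15]
Stage 4 (AMPLIFY -1): 6*-1=-6, -9*-1=9, 16*-1=-16, -16*-1=16, 15*-1=-15 -> [-6, 9, -16, 16, -15]
Stage 5 (ABS): |-6|=6, |9|=9, |-16|=16, |16|=16, |-15|=15 -> [6, 9, 16, 16, 15]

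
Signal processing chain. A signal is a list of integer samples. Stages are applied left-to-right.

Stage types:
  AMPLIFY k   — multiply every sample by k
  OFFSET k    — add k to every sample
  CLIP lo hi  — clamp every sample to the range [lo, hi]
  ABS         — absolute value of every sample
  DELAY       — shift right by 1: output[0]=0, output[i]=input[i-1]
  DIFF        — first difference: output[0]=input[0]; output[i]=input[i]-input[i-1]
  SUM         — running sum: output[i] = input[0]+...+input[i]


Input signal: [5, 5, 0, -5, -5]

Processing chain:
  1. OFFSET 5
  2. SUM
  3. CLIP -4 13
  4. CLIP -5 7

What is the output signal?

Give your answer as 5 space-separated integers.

Answer: 7 7 7 7 7

Derivation:
Input: [5, 5, 0, -5, -5]
Stage 1 (OFFSET 5): 5+5=10, 5+5=10, 0+5=5, -5+5=0, -5+5=0 -> [10, 10, 5, 0, 0]
Stage 2 (SUM): sum[0..0]=10, sum[0..1]=20, sum[0..2]=25, sum[0..3]=25, sum[0..4]=25 -> [10, 20, 25, 25, 25]
Stage 3 (CLIP -4 13): clip(10,-4,13)=10, clip(20,-4,13)=13, clip(25,-4,13)=13, clip(25,-4,13)=13, clip(25,-4,13)=13 -> [10, 13, 13, 13, 13]
Stage 4 (CLIP -5 7): clip(10,-5,7)=7, clip(13,-5,7)=7, clip(13,-5,7)=7, clip(13,-5,7)=7, clip(13,-5,7)=7 -> [7, 7, 7, 7, 7]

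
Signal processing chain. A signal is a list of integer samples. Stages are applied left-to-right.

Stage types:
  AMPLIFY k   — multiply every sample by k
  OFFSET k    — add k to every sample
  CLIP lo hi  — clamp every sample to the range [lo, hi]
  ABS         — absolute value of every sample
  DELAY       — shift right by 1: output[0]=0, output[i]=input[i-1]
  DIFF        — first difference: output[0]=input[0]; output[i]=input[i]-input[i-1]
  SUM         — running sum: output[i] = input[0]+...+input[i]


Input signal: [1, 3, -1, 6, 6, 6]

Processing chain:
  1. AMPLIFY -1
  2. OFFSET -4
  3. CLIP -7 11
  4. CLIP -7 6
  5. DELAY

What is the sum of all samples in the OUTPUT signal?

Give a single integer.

Answer: -29

Derivation:
Input: [1, 3, -1, 6, 6, 6]
Stage 1 (AMPLIFY -1): 1*-1=-1, 3*-1=-3, -1*-1=1, 6*-1=-6, 6*-1=-6, 6*-1=-6 -> [-1, -3, 1, -6, -6, -6]
Stage 2 (OFFSET -4): -1+-4=-5, -3+-4=-7, 1+-4=-3, -6+-4=-10, -6+-4=-10, -6+-4=-10 -> [-5, -7, -3, -10, -10, -10]
Stage 3 (CLIP -7 11): clip(-5,-7,11)=-5, clip(-7,-7,11)=-7, clip(-3,-7,11)=-3, clip(-10,-7,11)=-7, clip(-10,-7,11)=-7, clip(-10,-7,11)=-7 -> [-5, -7, -3, -7, -7, -7]
Stage 4 (CLIP -7 6): clip(-5,-7,6)=-5, clip(-7,-7,6)=-7, clip(-3,-7,6)=-3, clip(-7,-7,6)=-7, clip(-7,-7,6)=-7, clip(-7,-7,6)=-7 -> [-5, -7, -3, -7, -7, -7]
Stage 5 (DELAY): [0, -5, -7, -3, -7, -7] = [0, -5, -7, -3, -7, -7] -> [0, -5, -7, -3, -7, -7]
Output sum: -29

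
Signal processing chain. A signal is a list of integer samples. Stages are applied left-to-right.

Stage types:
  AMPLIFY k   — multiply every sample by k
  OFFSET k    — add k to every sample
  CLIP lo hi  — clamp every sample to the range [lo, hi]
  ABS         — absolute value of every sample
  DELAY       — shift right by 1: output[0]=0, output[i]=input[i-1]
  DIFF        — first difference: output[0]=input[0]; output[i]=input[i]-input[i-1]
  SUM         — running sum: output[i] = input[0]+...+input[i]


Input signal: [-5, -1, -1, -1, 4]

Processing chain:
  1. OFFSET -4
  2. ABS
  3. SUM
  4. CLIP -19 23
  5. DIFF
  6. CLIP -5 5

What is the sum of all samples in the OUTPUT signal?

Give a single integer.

Input: [-5, -1, -1, -1, 4]
Stage 1 (OFFSET -4): -5+-4=-9, -1+-4=-5, -1+-4=-5, -1+-4=-5, 4+-4=0 -> [-9, -5, -5, -5, 0]
Stage 2 (ABS): |-9|=9, |-5|=5, |-5|=5, |-5|=5, |0|=0 -> [9, 5, 5, 5, 0]
Stage 3 (SUM): sum[0..0]=9, sum[0..1]=14, sum[0..2]=19, sum[0..3]=24, sum[0..4]=24 -> [9, 14, 19, 24, 24]
Stage 4 (CLIP -19 23): clip(9,-19,23)=9, clip(14,-19,23)=14, clip(19,-19,23)=19, clip(24,-19,23)=23, clip(24,-19,23)=23 -> [9, 14, 19, 23, 23]
Stage 5 (DIFF): s[0]=9, 14-9=5, 19-14=5, 23-19=4, 23-23=0 -> [9, 5, 5, 4, 0]
Stage 6 (CLIP -5 5): clip(9,-5,5)=5, clip(5,-5,5)=5, clip(5,-5,5)=5, clip(4,-5,5)=4, clip(0,-5,5)=0 -> [5, 5, 5, 4, 0]
Output sum: 19

Answer: 19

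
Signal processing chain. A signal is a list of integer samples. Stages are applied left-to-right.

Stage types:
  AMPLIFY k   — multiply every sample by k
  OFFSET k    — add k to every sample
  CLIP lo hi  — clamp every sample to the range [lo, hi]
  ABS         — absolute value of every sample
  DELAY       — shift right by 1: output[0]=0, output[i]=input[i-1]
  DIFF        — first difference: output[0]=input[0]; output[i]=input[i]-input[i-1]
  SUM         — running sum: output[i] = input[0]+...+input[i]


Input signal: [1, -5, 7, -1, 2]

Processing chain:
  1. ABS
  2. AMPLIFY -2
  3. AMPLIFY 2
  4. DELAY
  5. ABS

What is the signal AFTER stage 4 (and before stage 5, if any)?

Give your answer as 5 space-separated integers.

Input: [1, -5, 7, -1, 2]
Stage 1 (ABS): |1|=1, |-5|=5, |7|=7, |-1|=1, |2|=2 -> [1, 5, 7, 1, 2]
Stage 2 (AMPLIFY -2): 1*-2=-2, 5*-2=-10, 7*-2=-14, 1*-2=-2, 2*-2=-4 -> [-2, -10, -14, -2, -4]
Stage 3 (AMPLIFY 2): -2*2=-4, -10*2=-20, -14*2=-28, -2*2=-4, -4*2=-8 -> [-4, -20, -28, -4, -8]
Stage 4 (DELAY): [0, -4, -20, -28, -4] = [0, -4, -20, -28, -4] -> [0, -4, -20, -28, -4]

Answer: 0 -4 -20 -28 -4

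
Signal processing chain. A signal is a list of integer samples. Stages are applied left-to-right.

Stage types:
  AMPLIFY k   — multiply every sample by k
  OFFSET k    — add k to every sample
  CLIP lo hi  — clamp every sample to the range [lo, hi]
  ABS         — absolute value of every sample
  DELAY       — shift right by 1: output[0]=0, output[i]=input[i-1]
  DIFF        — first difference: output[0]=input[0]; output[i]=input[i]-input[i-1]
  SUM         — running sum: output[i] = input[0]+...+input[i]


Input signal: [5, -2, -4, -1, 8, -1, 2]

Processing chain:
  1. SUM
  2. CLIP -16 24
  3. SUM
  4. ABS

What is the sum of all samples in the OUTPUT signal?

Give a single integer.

Answer: 75

Derivation:
Input: [5, -2, -4, -1, 8, -1, 2]
Stage 1 (SUM): sum[0..0]=5, sum[0..1]=3, sum[0..2]=-1, sum[0..3]=-2, sum[0..4]=6, sum[0..5]=5, sum[0..6]=7 -> [5, 3, -1, -2, 6, 5, 7]
Stage 2 (CLIP -16 24): clip(5,-16,24)=5, clip(3,-16,24)=3, clip(-1,-16,24)=-1, clip(-2,-16,24)=-2, clip(6,-16,24)=6, clip(5,-16,24)=5, clip(7,-16,24)=7 -> [5, 3, -1, -2, 6, 5, 7]
Stage 3 (SUM): sum[0..0]=5, sum[0..1]=8, sum[0..2]=7, sum[0..3]=5, sum[0..4]=11, sum[0..5]=16, sum[0..6]=23 -> [5, 8, 7, 5, 11, 16, 23]
Stage 4 (ABS): |5|=5, |8|=8, |7|=7, |5|=5, |11|=11, |16|=16, |23|=23 -> [5, 8, 7, 5, 11, 16, 23]
Output sum: 75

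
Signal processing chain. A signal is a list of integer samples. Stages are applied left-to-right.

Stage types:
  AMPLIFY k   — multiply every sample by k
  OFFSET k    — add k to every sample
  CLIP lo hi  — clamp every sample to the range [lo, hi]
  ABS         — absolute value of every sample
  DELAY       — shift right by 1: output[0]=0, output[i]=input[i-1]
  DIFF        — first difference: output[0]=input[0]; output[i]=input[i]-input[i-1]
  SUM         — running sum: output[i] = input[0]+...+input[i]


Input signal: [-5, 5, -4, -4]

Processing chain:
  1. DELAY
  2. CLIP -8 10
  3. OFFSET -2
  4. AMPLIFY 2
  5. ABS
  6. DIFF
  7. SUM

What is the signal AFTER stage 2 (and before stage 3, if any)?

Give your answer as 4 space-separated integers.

Answer: 0 -5 5 -4

Derivation:
Input: [-5, 5, -4, -4]
Stage 1 (DELAY): [0, -5, 5, -4] = [0, -5, 5, -4] -> [0, -5, 5, -4]
Stage 2 (CLIP -8 10): clip(0,-8,10)=0, clip(-5,-8,10)=-5, clip(5,-8,10)=5, clip(-4,-8,10)=-4 -> [0, -5, 5, -4]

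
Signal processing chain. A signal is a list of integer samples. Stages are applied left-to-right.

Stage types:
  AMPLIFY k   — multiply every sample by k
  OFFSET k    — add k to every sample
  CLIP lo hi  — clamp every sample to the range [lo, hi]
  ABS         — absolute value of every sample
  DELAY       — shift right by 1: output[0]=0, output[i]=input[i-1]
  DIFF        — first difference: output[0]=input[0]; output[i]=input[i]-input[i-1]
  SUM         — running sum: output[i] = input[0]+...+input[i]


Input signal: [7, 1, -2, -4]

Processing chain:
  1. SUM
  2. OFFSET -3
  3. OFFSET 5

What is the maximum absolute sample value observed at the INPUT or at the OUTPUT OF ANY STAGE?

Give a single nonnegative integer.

Answer: 10

Derivation:
Input: [7, 1, -2, -4] (max |s|=7)
Stage 1 (SUM): sum[0..0]=7, sum[0..1]=8, sum[0..2]=6, sum[0..3]=2 -> [7, 8, 6, 2] (max |s|=8)
Stage 2 (OFFSET -3): 7+-3=4, 8+-3=5, 6+-3=3, 2+-3=-1 -> [4, 5, 3, -1] (max |s|=5)
Stage 3 (OFFSET 5): 4+5=9, 5+5=10, 3+5=8, -1+5=4 -> [9, 10, 8, 4] (max |s|=10)
Overall max amplitude: 10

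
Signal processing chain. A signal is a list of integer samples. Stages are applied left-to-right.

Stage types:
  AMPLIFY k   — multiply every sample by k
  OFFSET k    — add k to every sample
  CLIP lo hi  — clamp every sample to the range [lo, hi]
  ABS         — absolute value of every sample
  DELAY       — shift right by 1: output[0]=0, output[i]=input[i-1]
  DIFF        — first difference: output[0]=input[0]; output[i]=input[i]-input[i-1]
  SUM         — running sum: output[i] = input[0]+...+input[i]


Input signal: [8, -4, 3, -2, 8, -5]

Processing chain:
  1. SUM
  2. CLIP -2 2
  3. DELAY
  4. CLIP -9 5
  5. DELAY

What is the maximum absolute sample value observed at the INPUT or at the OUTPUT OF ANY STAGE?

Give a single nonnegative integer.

Input: [8, -4, 3, -2, 8, -5] (max |s|=8)
Stage 1 (SUM): sum[0..0]=8, sum[0..1]=4, sum[0..2]=7, sum[0..3]=5, sum[0..4]=13, sum[0..5]=8 -> [8, 4, 7, 5, 13, 8] (max |s|=13)
Stage 2 (CLIP -2 2): clip(8,-2,2)=2, clip(4,-2,2)=2, clip(7,-2,2)=2, clip(5,-2,2)=2, clip(13,-2,2)=2, clip(8,-2,2)=2 -> [2, 2, 2, 2, 2, 2] (max |s|=2)
Stage 3 (DELAY): [0, 2, 2, 2, 2, 2] = [0, 2, 2, 2, 2, 2] -> [0, 2, 2, 2, 2, 2] (max |s|=2)
Stage 4 (CLIP -9 5): clip(0,-9,5)=0, clip(2,-9,5)=2, clip(2,-9,5)=2, clip(2,-9,5)=2, clip(2,-9,5)=2, clip(2,-9,5)=2 -> [0, 2, 2, 2, 2, 2] (max |s|=2)
Stage 5 (DELAY): [0, 0, 2, 2, 2, 2] = [0, 0, 2, 2, 2, 2] -> [0, 0, 2, 2, 2, 2] (max |s|=2)
Overall max amplitude: 13

Answer: 13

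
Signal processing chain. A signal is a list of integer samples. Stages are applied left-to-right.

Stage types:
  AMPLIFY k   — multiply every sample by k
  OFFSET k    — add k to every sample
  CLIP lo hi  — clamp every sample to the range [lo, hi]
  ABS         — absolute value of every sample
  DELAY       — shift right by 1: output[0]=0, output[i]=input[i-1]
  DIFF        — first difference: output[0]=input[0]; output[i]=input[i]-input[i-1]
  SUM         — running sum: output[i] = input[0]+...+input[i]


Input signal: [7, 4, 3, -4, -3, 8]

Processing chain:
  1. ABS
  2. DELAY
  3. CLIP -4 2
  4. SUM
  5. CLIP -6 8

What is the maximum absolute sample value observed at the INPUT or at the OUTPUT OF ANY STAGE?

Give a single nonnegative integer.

Input: [7, 4, 3, -4, -3, 8] (max |s|=8)
Stage 1 (ABS): |7|=7, |4|=4, |3|=3, |-4|=4, |-3|=3, |8|=8 -> [7, 4, 3, 4, 3, 8] (max |s|=8)
Stage 2 (DELAY): [0, 7, 4, 3, 4, 3] = [0, 7, 4, 3, 4, 3] -> [0, 7, 4, 3, 4, 3] (max |s|=7)
Stage 3 (CLIP -4 2): clip(0,-4,2)=0, clip(7,-4,2)=2, clip(4,-4,2)=2, clip(3,-4,2)=2, clip(4,-4,2)=2, clip(3,-4,2)=2 -> [0, 2, 2, 2, 2, 2] (max |s|=2)
Stage 4 (SUM): sum[0..0]=0, sum[0..1]=2, sum[0..2]=4, sum[0..3]=6, sum[0..4]=8, sum[0..5]=10 -> [0, 2, 4, 6, 8, 10] (max |s|=10)
Stage 5 (CLIP -6 8): clip(0,-6,8)=0, clip(2,-6,8)=2, clip(4,-6,8)=4, clip(6,-6,8)=6, clip(8,-6,8)=8, clip(10,-6,8)=8 -> [0, 2, 4, 6, 8, 8] (max |s|=8)
Overall max amplitude: 10

Answer: 10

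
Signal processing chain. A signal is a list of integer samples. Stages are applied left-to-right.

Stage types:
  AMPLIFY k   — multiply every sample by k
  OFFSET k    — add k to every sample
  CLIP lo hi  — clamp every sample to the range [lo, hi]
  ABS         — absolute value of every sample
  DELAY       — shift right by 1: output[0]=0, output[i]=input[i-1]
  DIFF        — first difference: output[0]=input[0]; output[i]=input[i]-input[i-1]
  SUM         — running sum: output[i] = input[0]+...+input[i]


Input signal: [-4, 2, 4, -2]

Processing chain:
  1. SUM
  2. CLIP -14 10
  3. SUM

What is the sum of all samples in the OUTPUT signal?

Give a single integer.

Input: [-4, 2, 4, -2]
Stage 1 (SUM): sum[0..0]=-4, sum[0..1]=-2, sum[0..2]=2, sum[0..3]=0 -> [-4, -2, 2, 0]
Stage 2 (CLIP -14 10): clip(-4,-14,10)=-4, clip(-2,-14,10)=-2, clip(2,-14,10)=2, clip(0,-14,10)=0 -> [-4, -2, 2, 0]
Stage 3 (SUM): sum[0..0]=-4, sum[0..1]=-6, sum[0..2]=-4, sum[0..3]=-4 -> [-4, -6, -4, -4]
Output sum: -18

Answer: -18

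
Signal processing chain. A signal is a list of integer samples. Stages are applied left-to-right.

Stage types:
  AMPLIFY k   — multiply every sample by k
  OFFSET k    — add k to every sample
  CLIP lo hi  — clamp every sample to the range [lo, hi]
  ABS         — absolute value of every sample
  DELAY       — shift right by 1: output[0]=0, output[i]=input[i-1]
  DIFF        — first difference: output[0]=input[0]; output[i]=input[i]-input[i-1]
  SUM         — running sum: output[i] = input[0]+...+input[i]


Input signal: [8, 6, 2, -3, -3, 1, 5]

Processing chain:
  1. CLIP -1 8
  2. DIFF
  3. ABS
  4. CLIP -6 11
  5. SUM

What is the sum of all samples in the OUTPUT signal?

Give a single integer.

Answer: 108

Derivation:
Input: [8, 6, 2, -3, -3, 1, 5]
Stage 1 (CLIP -1 8): clip(8,-1,8)=8, clip(6,-1,8)=6, clip(2,-1,8)=2, clip(-3,-1,8)=-1, clip(-3,-1,8)=-1, clip(1,-1,8)=1, clip(5,-1,8)=5 -> [8, 6, 2, -1, -1, 1, 5]
Stage 2 (DIFF): s[0]=8, 6-8=-2, 2-6=-4, -1-2=-3, -1--1=0, 1--1=2, 5-1=4 -> [8, -2, -4, -3, 0, 2, 4]
Stage 3 (ABS): |8|=8, |-2|=2, |-4|=4, |-3|=3, |0|=0, |2|=2, |4|=4 -> [8, 2, 4, 3, 0, 2, 4]
Stage 4 (CLIP -6 11): clip(8,-6,11)=8, clip(2,-6,11)=2, clip(4,-6,11)=4, clip(3,-6,11)=3, clip(0,-6,11)=0, clip(2,-6,11)=2, clip(4,-6,11)=4 -> [8, 2, 4, 3, 0, 2, 4]
Stage 5 (SUM): sum[0..0]=8, sum[0..1]=10, sum[0..2]=14, sum[0..3]=17, sum[0..4]=17, sum[0..5]=19, sum[0..6]=23 -> [8, 10, 14, 17, 17, 19, 23]
Output sum: 108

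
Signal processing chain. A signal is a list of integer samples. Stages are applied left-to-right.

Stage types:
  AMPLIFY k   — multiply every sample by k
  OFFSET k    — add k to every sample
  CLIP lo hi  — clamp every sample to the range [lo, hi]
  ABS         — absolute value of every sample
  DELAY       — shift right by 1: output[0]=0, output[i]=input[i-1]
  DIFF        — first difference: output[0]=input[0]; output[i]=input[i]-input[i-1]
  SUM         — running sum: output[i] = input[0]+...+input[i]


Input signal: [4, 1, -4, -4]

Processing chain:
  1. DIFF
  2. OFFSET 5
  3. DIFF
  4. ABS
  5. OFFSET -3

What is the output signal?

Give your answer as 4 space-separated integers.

Answer: 6 4 -1 2

Derivation:
Input: [4, 1, -4, -4]
Stage 1 (DIFF): s[0]=4, 1-4=-3, -4-1=-5, -4--4=0 -> [4, -3, -5, 0]
Stage 2 (OFFSET 5): 4+5=9, -3+5=2, -5+5=0, 0+5=5 -> [9, 2, 0, 5]
Stage 3 (DIFF): s[0]=9, 2-9=-7, 0-2=-2, 5-0=5 -> [9, -7, -2, 5]
Stage 4 (ABS): |9|=9, |-7|=7, |-2|=2, |5|=5 -> [9, 7, 2, 5]
Stage 5 (OFFSET -3): 9+-3=6, 7+-3=4, 2+-3=-1, 5+-3=2 -> [6, 4, -1, 2]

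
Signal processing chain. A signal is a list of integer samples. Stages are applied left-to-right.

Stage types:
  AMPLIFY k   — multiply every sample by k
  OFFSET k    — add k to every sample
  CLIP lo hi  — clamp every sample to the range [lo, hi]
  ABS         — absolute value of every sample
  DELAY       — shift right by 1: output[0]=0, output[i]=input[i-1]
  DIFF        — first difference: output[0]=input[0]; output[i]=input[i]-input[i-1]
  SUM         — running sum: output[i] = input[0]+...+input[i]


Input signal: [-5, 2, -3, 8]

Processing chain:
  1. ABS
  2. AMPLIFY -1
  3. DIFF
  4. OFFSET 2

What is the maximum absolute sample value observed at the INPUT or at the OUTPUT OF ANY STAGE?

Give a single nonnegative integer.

Input: [-5, 2, -3, 8] (max |s|=8)
Stage 1 (ABS): |-5|=5, |2|=2, |-3|=3, |8|=8 -> [5, 2, 3, 8] (max |s|=8)
Stage 2 (AMPLIFY -1): 5*-1=-5, 2*-1=-2, 3*-1=-3, 8*-1=-8 -> [-5, -2, -3, -8] (max |s|=8)
Stage 3 (DIFF): s[0]=-5, -2--5=3, -3--2=-1, -8--3=-5 -> [-5, 3, -1, -5] (max |s|=5)
Stage 4 (OFFSET 2): -5+2=-3, 3+2=5, -1+2=1, -5+2=-3 -> [-3, 5, 1, -3] (max |s|=5)
Overall max amplitude: 8

Answer: 8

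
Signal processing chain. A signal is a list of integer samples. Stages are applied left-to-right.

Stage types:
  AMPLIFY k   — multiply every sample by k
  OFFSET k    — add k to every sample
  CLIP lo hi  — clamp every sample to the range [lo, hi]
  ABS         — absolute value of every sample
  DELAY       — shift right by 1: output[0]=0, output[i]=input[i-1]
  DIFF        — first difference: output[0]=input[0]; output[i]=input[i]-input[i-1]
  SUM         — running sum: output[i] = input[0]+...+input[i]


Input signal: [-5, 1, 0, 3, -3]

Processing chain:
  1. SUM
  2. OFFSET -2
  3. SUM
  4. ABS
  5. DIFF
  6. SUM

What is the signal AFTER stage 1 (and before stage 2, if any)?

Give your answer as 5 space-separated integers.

Input: [-5, 1, 0, 3, -3]
Stage 1 (SUM): sum[0..0]=-5, sum[0..1]=-4, sum[0..2]=-4, sum[0..3]=-1, sum[0..4]=-4 -> [-5, -4, -4, -1, -4]

Answer: -5 -4 -4 -1 -4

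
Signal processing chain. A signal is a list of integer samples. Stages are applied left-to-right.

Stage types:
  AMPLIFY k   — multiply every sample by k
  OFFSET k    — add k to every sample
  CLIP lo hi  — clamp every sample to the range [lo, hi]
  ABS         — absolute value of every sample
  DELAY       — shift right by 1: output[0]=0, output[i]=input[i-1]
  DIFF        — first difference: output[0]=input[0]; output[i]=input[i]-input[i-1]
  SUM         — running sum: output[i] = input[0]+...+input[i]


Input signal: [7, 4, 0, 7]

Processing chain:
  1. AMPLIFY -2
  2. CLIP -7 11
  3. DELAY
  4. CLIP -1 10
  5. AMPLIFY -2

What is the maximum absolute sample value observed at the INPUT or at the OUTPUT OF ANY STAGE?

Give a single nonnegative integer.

Answer: 14

Derivation:
Input: [7, 4, 0, 7] (max |s|=7)
Stage 1 (AMPLIFY -2): 7*-2=-14, 4*-2=-8, 0*-2=0, 7*-2=-14 -> [-14, -8, 0, -14] (max |s|=14)
Stage 2 (CLIP -7 11): clip(-14,-7,11)=-7, clip(-8,-7,11)=-7, clip(0,-7,11)=0, clip(-14,-7,11)=-7 -> [-7, -7, 0, -7] (max |s|=7)
Stage 3 (DELAY): [0, -7, -7, 0] = [0, -7, -7, 0] -> [0, -7, -7, 0] (max |s|=7)
Stage 4 (CLIP -1 10): clip(0,-1,10)=0, clip(-7,-1,10)=-1, clip(-7,-1,10)=-1, clip(0,-1,10)=0 -> [0, -1, -1, 0] (max |s|=1)
Stage 5 (AMPLIFY -2): 0*-2=0, -1*-2=2, -1*-2=2, 0*-2=0 -> [0, 2, 2, 0] (max |s|=2)
Overall max amplitude: 14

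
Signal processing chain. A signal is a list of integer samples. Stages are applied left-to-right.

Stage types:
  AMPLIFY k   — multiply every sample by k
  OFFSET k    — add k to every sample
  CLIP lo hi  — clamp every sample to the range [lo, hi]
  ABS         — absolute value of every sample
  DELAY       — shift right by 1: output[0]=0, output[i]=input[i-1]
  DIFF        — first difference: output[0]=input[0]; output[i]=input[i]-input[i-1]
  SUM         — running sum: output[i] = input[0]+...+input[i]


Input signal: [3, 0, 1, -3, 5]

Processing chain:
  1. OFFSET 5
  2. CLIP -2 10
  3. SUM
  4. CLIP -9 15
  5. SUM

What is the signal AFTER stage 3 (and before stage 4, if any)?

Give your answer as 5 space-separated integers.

Answer: 8 13 19 21 31

Derivation:
Input: [3, 0, 1, -3, 5]
Stage 1 (OFFSET 5): 3+5=8, 0+5=5, 1+5=6, -3+5=2, 5+5=10 -> [8, 5, 6, 2, 10]
Stage 2 (CLIP -2 10): clip(8,-2,10)=8, clip(5,-2,10)=5, clip(6,-2,10)=6, clip(2,-2,10)=2, clip(10,-2,10)=10 -> [8, 5, 6, 2, 10]
Stage 3 (SUM): sum[0..0]=8, sum[0..1]=13, sum[0..2]=19, sum[0..3]=21, sum[0..4]=31 -> [8, 13, 19, 21, 31]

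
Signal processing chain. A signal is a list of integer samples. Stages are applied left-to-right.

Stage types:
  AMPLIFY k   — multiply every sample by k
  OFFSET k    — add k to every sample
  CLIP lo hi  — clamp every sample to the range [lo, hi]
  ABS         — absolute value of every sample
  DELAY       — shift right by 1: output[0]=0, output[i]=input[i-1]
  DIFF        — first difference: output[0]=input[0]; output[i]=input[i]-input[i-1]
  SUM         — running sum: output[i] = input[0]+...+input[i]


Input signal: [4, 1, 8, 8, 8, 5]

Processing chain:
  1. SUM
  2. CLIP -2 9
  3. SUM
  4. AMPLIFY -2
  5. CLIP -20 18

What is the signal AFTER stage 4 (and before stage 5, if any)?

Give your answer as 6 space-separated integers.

Input: [4, 1, 8, 8, 8, 5]
Stage 1 (SUM): sum[0..0]=4, sum[0..1]=5, sum[0..2]=13, sum[0..3]=21, sum[0..4]=29, sum[0..5]=34 -> [4, 5, 13, 21, 29, 34]
Stage 2 (CLIP -2 9): clip(4,-2,9)=4, clip(5,-2,9)=5, clip(13,-2,9)=9, clip(21,-2,9)=9, clip(29,-2,9)=9, clip(34,-2,9)=9 -> [4, 5, 9, 9, 9, 9]
Stage 3 (SUM): sum[0..0]=4, sum[0..1]=9, sum[0..2]=18, sum[0..3]=27, sum[0..4]=36, sum[0..5]=45 -> [4, 9, 18, 27, 36, 45]
Stage 4 (AMPLIFY -2): 4*-2=-8, 9*-2=-18, 18*-2=-36, 27*-2=-54, 36*-2=-72, 45*-2=-90 -> [-8, -18, -36, -54, -72, -90]

Answer: -8 -18 -36 -54 -72 -90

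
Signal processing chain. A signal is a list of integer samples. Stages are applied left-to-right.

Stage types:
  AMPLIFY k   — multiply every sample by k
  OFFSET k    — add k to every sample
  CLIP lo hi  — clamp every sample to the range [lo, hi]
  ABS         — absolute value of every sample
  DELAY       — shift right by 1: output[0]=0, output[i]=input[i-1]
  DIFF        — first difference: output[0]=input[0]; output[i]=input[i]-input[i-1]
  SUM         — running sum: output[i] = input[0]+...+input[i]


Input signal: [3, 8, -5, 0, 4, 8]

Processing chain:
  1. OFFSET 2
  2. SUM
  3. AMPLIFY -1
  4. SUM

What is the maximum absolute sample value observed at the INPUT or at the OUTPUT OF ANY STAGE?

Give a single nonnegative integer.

Input: [3, 8, -5, 0, 4, 8] (max |s|=8)
Stage 1 (OFFSET 2): 3+2=5, 8+2=10, -5+2=-3, 0+2=2, 4+2=6, 8+2=10 -> [5, 10, -3, 2, 6, 10] (max |s|=10)
Stage 2 (SUM): sum[0..0]=5, sum[0..1]=15, sum[0..2]=12, sum[0..3]=14, sum[0..4]=20, sum[0..5]=30 -> [5, 15, 12, 14, 20, 30] (max |s|=30)
Stage 3 (AMPLIFY -1): 5*-1=-5, 15*-1=-15, 12*-1=-12, 14*-1=-14, 20*-1=-20, 30*-1=-30 -> [-5, -15, -12, -14, -20, -30] (max |s|=30)
Stage 4 (SUM): sum[0..0]=-5, sum[0..1]=-20, sum[0..2]=-32, sum[0..3]=-46, sum[0..4]=-66, sum[0..5]=-96 -> [-5, -20, -32, -46, -66, -96] (max |s|=96)
Overall max amplitude: 96

Answer: 96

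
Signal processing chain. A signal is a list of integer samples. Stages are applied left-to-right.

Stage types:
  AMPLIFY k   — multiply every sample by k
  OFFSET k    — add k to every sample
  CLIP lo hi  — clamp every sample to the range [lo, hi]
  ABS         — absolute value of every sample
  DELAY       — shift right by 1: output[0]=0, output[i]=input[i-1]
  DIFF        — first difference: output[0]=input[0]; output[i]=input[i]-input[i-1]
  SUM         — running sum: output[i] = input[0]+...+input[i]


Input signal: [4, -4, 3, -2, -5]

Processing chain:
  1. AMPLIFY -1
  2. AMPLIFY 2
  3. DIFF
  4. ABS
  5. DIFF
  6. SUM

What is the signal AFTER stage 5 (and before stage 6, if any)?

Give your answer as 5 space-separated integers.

Answer: 8 8 -2 -4 -4

Derivation:
Input: [4, -4, 3, -2, -5]
Stage 1 (AMPLIFY -1): 4*-1=-4, -4*-1=4, 3*-1=-3, -2*-1=2, -5*-1=5 -> [-4, 4, -3, 2, 5]
Stage 2 (AMPLIFY 2): -4*2=-8, 4*2=8, -3*2=-6, 2*2=4, 5*2=10 -> [-8, 8, -6, 4, 10]
Stage 3 (DIFF): s[0]=-8, 8--8=16, -6-8=-14, 4--6=10, 10-4=6 -> [-8, 16, -14, 10, 6]
Stage 4 (ABS): |-8|=8, |16|=16, |-14|=14, |10|=10, |6|=6 -> [8, 16, 14, 10, 6]
Stage 5 (DIFF): s[0]=8, 16-8=8, 14-16=-2, 10-14=-4, 6-10=-4 -> [8, 8, -2, -4, -4]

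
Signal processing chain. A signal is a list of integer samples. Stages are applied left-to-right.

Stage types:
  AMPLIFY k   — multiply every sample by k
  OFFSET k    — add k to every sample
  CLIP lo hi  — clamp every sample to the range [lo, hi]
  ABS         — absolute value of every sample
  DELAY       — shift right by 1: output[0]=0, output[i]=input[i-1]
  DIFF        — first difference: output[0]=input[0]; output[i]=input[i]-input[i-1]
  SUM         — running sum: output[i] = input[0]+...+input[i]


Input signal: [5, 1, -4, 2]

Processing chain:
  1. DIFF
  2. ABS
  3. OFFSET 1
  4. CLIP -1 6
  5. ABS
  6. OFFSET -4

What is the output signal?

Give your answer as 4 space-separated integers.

Answer: 2 1 2 2

Derivation:
Input: [5, 1, -4, 2]
Stage 1 (DIFF): s[0]=5, 1-5=-4, -4-1=-5, 2--4=6 -> [5, -4, -5, 6]
Stage 2 (ABS): |5|=5, |-4|=4, |-5|=5, |6|=6 -> [5, 4, 5, 6]
Stage 3 (OFFSET 1): 5+1=6, 4+1=5, 5+1=6, 6+1=7 -> [6, 5, 6, 7]
Stage 4 (CLIP -1 6): clip(6,-1,6)=6, clip(5,-1,6)=5, clip(6,-1,6)=6, clip(7,-1,6)=6 -> [6, 5, 6, 6]
Stage 5 (ABS): |6|=6, |5|=5, |6|=6, |6|=6 -> [6, 5, 6, 6]
Stage 6 (OFFSET -4): 6+-4=2, 5+-4=1, 6+-4=2, 6+-4=2 -> [2, 1, 2, 2]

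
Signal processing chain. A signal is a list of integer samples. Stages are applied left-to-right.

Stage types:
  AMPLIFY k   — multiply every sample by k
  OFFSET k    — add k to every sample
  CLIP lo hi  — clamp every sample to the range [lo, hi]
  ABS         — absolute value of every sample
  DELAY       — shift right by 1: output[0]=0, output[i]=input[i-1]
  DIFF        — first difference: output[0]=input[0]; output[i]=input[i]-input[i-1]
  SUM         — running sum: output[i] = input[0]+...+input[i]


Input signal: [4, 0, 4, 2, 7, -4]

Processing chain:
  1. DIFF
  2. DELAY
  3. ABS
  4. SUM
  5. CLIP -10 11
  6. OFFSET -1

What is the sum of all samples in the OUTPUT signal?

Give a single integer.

Answer: 39

Derivation:
Input: [4, 0, 4, 2, 7, -4]
Stage 1 (DIFF): s[0]=4, 0-4=-4, 4-0=4, 2-4=-2, 7-2=5, -4-7=-11 -> [4, -4, 4, -2, 5, -11]
Stage 2 (DELAY): [0, 4, -4, 4, -2, 5] = [0, 4, -4, 4, -2, 5] -> [0, 4, -4, 4, -2, 5]
Stage 3 (ABS): |0|=0, |4|=4, |-4|=4, |4|=4, |-2|=2, |5|=5 -> [0, 4, 4, 4, 2, 5]
Stage 4 (SUM): sum[0..0]=0, sum[0..1]=4, sum[0..2]=8, sum[0..3]=12, sum[0..4]=14, sum[0..5]=19 -> [0, 4, 8, 12, 14, 19]
Stage 5 (CLIP -10 11): clip(0,-10,11)=0, clip(4,-10,11)=4, clip(8,-10,11)=8, clip(12,-10,11)=11, clip(14,-10,11)=11, clip(19,-10,11)=11 -> [0, 4, 8, 11, 11, 11]
Stage 6 (OFFSET -1): 0+-1=-1, 4+-1=3, 8+-1=7, 11+-1=10, 11+-1=10, 11+-1=10 -> [-1, 3, 7, 10, 10, 10]
Output sum: 39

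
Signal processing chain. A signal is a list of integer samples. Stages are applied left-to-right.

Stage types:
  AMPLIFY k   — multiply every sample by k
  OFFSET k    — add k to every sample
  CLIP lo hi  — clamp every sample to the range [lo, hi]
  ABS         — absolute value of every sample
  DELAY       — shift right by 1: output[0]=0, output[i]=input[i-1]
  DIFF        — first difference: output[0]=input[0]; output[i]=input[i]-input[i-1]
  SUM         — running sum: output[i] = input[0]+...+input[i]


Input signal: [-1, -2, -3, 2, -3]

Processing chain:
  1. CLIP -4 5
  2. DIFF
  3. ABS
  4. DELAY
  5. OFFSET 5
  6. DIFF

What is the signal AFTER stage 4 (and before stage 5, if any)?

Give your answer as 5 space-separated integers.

Answer: 0 1 1 1 5

Derivation:
Input: [-1, -2, -3, 2, -3]
Stage 1 (CLIP -4 5): clip(-1,-4,5)=-1, clip(-2,-4,5)=-2, clip(-3,-4,5)=-3, clip(2,-4,5)=2, clip(-3,-4,5)=-3 -> [-1, -2, -3, 2, -3]
Stage 2 (DIFF): s[0]=-1, -2--1=-1, -3--2=-1, 2--3=5, -3-2=-5 -> [-1, -1, -1, 5, -5]
Stage 3 (ABS): |-1|=1, |-1|=1, |-1|=1, |5|=5, |-5|=5 -> [1, 1, 1, 5, 5]
Stage 4 (DELAY): [0, 1, 1, 1, 5] = [0, 1, 1, 1, 5] -> [0, 1, 1, 1, 5]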